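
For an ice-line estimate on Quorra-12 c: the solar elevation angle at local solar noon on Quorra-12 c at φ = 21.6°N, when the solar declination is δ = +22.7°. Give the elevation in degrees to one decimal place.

At local noon the hour angle is zero, so the zenith angle equals |φ − δ| = |+21.6° − (+22.700°)| = 1.100°.
Elevation = 90° − 1.100° = 88.9°.

88.9°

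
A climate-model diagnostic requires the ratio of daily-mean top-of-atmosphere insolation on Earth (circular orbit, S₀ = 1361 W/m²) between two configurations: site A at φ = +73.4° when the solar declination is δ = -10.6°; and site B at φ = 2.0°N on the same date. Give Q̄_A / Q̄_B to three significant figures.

Q̄_A / Q̄_B ≈ 0.0631

— Configuration A (φ=+73.4°):
cos H₀ = −tan(+73.4°) tan(-10.600°) = 0.6278, H₀ = 0.8921 rad.
Bracket: H₀ sin φ sin δ + cos φ cos δ sin H₀ = 0.8921×0.95832×-0.18395 + 0.28569×0.98294×0.77840 = -0.157262 + 0.218587 = 0.061325.
Q̄ = (S₀/π) × [bracket] = (1361/π) × 0.061325 = 26.567 W/m².
— Configuration B (φ=+2.0°):
cos H₀ = −tan(+2.0°) tan(-10.600°) = 0.0065, H₀ = 1.5643 rad.
Bracket: H₀ sin φ sin δ + cos φ cos δ sin H₀ = 1.5643×0.03490×-0.18395 + 0.99939×0.98294×0.99998 = -0.010043 + 0.982321 = 0.972278.
Q̄ = (S₀/π) × [bracket] = (1361/π) × 0.972278 = 421.21 W/m².
Ratio Q̄_A / Q̄_B = 26.567 / 421.21 = 0.06307.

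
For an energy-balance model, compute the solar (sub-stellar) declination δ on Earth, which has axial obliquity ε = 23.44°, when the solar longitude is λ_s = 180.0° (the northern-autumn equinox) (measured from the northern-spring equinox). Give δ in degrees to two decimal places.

sin δ = sin ε · sin λ_s = sin 23.44° × sin 180.0° = 0.000000.
δ = arcsin(0.000000) = +0.00°.

δ = +0.00°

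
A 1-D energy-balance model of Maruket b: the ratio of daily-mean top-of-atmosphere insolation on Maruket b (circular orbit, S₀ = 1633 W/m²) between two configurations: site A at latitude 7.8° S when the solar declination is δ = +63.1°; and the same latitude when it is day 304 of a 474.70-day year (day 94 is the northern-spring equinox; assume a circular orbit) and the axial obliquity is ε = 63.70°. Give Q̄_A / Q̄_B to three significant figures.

— Configuration A (φ=-7.8°):
cos H₀ = −tan(-7.8°) tan(+63.100°) = 0.2700, H₀ = 1.2974 rad.
Bracket: H₀ sin φ sin δ + cos φ cos δ sin H₀ = 1.2974×-0.13572×0.89180 + 0.99075×0.45243×0.96286 = -0.157031 + 0.431597 = 0.274566.
Q̄ = (S₀/π) × [bracket] = (1633/π) × 0.274566 = 142.72 W/m².
— Configuration B (φ=-7.8°):
Solar longitude: λ_s = 360° × (304 − 94)/474.70 = 159.258°.
sin δ = sin 63.70° × sin 159.258° = 0.31749, so δ = +18.511°.
cos H₀ = −tan(-7.8°) tan(+18.511°) = 0.0459, H₀ = 1.5249 rad.
Bracket: H₀ sin φ sin δ + cos φ cos δ sin H₀ = 1.5249×-0.13572×0.31749 + 0.99075×0.94826×0.99895 = -0.065708 + 0.938502 = 0.872794.
Q̄ = (S₀/π) × [bracket] = (1633/π) × 0.872794 = 453.68 W/m².
Ratio Q̄_A / Q̄_B = 142.72 / 453.68 = 0.3146.

Q̄_A / Q̄_B ≈ 0.315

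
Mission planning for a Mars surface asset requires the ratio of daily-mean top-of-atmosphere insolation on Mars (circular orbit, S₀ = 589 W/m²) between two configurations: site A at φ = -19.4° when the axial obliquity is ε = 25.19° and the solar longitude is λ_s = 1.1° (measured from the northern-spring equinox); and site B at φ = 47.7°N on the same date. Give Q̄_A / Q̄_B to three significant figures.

Q̄_A / Q̄_B ≈ 1.38

— Configuration A (φ=-19.4°):
Solar declination: sin δ = sin ε · sin λ_s = sin 25.19° × sin 1.1° = 0.00817, so δ = +0.468°.
cos H₀ = −tan(-19.4°) tan(+0.468°) = 0.0029, H₀ = 1.5679 rad.
Bracket: H₀ sin φ sin δ + cos φ cos δ sin H₀ = 1.5679×-0.33216×0.00817 + 0.94322×0.99997×1.00000 = -0.004255 + 0.943192 = 0.938937.
Q̄ = (S₀/π) × [bracket] = (589/π) × 0.938937 = 176.04 W/m².
— Configuration B (φ=+47.7°):
cos H₀ = −tan(+47.7°) tan(+0.468°) = -0.0090, H₀ = 1.5798 rad.
Bracket: H₀ sin φ sin δ + cos φ cos δ sin H₀ = 1.5798×0.73963×0.00817 + 0.67301×0.99997×0.99996 = 0.009546 + 0.672963 = 0.682509.
Q̄ = (S₀/π) × [bracket] = (589/π) × 0.682509 = 127.96 W/m².
Ratio Q̄_A / Q̄_B = 176.04 / 127.96 = 1.376.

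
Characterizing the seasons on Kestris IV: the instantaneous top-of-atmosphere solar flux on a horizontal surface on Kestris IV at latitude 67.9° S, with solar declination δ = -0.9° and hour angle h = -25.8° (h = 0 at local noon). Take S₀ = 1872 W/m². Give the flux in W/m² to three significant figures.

cos θ_z = sin φ sin δ + cos φ cos δ cos h = 0.014553 + 0.338680 = 0.353233.
Flux = S₀ · cos θ_z = 1872 × 0.353233 = 661.3 W/m².

661 W/m²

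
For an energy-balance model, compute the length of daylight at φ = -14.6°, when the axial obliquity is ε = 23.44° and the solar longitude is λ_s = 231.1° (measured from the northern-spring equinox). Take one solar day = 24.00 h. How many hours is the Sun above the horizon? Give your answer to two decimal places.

12.65 h

Solar declination: sin δ = sin ε · sin λ_s = sin 23.44° × sin 231.1° = -0.30958, so δ = -18.034°.
cos H₀ = −tan φ · tan δ = −tan(-14.6°) × tan(-18.034°) = -0.0848, so H₀ = 1.6557 rad = 94.86°.
Daylight = 2H₀/(2π) × 24.00 h = (1.6557/π) × 24.00 = 12.65 h.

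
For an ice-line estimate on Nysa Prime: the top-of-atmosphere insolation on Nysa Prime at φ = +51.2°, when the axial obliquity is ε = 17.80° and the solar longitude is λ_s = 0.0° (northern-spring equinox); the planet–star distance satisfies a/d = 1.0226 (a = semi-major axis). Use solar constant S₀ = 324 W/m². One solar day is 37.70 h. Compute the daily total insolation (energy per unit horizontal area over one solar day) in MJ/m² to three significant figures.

Solar declination: sin δ = sin ε · sin λ_s = sin 17.80° × sin 0.0° = 0.00000, so δ = +0.000°.
cos H₀ = −tan(+51.2°) tan(+0.000°) = -0.0000, H₀ = 1.5708 rad.
Bracket: H₀ sin φ sin δ + cos φ cos δ sin H₀ = 1.5708×0.77934×0.00000 + 0.62660×1.00000×1.00000 = 0.000000 + 0.626600 = 0.626600.
Inverse-square distance factor (a/d)² = 1.0226² = 1.045711.
Q̄ = (S₀/π) × 1.045711 × [bracket] = (324/π) × 1.045711 × 0.626600 = 67.577 W/m².
Daily total = Q̄ × 37.70 h × 3600 s/h = 67.577 × 37.70 × 3600 / 10⁶ = 9.172 MJ/m².

9.17 MJ/m²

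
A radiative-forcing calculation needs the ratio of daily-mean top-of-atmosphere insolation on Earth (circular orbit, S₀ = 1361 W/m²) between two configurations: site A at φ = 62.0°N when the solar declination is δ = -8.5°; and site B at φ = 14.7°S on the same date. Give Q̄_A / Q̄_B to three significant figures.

— Configuration A (φ=+62.0°):
cos H₀ = −tan(+62.0°) tan(-8.500°) = 0.2811, H₀ = 1.2859 rad.
Bracket: H₀ sin φ sin δ + cos φ cos δ sin H₀ = 1.2859×0.88295×-0.14781 + 0.46947×0.98902×0.95969 = -0.167821 + 0.445599 = 0.277778.
Q̄ = (S₀/π) × [bracket] = (1361/π) × 0.277778 = 120.34 W/m².
— Configuration B (φ=-14.7°):
cos H₀ = −tan(-14.7°) tan(-8.500°) = -0.0392, H₀ = 1.6100 rad.
Bracket: H₀ sin φ sin δ + cos φ cos δ sin H₀ = 1.6100×-0.25376×-0.14781 + 0.96727×0.98902×0.99923 = 0.060388 + 0.955913 = 1.016301.
Q̄ = (S₀/π) × [bracket] = (1361/π) × 1.016301 = 440.28 W/m².
Ratio Q̄_A / Q̄_B = 120.34 / 440.28 = 0.2733.

Q̄_A / Q̄_B ≈ 0.273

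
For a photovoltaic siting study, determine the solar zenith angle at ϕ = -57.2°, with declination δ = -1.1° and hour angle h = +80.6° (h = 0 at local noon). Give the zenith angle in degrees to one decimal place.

θ_z = 84.0°

cos θ_z = sin ϕ sin δ + cos ϕ cos δ cos h = 0.016137 + 0.088459 = 0.104596.
θ_z = arccos(0.104596) = 84.0°.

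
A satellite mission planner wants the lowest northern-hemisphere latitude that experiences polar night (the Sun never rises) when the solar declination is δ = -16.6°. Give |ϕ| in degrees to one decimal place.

Polar night requires cos h₀ = −tan ϕ tan δ ≥ 1, i.e. tan ϕ tan δ ≤ −1.
The boundary is |tan ϕ| · |tan δ| = 1, so |ϕ| = 90° − |δ| = 90° − 16.6° = 73.4° in the northern hemisphere.

|ϕ| = 73.4°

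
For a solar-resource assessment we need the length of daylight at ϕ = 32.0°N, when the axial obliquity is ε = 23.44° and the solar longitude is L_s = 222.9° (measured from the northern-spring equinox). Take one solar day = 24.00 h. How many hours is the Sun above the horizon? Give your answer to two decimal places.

Solar declination: sin δ = sin ε · sin L_s = sin 23.44° × sin 222.9° = -0.27078, so δ = -15.711°.
cos h₀ = −tan ϕ · tan δ = −tan(+32.0°) × tan(-15.711°) = 0.1758, so h₀ = 1.3941 rad = 79.88°.
Daylight = 2h₀/(2π) × 24.00 h = (1.3941/π) × 24.00 = 10.65 h.

10.65 h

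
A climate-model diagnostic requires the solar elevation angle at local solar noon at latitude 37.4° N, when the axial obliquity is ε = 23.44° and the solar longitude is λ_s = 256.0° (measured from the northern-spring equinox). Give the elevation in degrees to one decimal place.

29.9°

Solar declination: sin δ = sin ε · sin λ_s = sin 23.44° × sin 256.0° = -0.38597, so δ = -22.704°.
At local noon the hour angle is zero, so the zenith angle equals |φ − δ| = |+37.4° − (-22.704°)| = 60.104°.
Elevation = 90° − 60.104° = 29.9°.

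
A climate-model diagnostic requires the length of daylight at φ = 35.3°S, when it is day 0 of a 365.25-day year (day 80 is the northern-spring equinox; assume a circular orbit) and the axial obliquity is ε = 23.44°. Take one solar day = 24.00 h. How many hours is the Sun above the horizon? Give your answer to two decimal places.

Solar longitude: λ_s = 360° × (0 − 80)/365.25 = -78.850°, i.e. -78.850° + 360° = 281.150°.
sin δ = sin 23.44° × sin 281.150° = -0.39028, so δ = -22.972°.
cos H₀ = −tan φ · tan δ = −tan(-35.3°) × tan(-22.972°) = -0.3001, so H₀ = 1.8756 rad = 107.47°.
Daylight = 2H₀/(2π) × 24.00 h = (1.8756/π) × 24.00 = 14.33 h.

14.33 h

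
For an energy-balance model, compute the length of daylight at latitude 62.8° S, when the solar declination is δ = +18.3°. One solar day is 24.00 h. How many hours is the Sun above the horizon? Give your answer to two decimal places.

cos H₀ = −tan φ · tan δ = −tan(-62.8°) × tan(+18.300°) = 0.6435, so H₀ = 0.8717 rad = 49.95°.
Daylight = 2H₀/(2π) × 24.00 h = (0.8717/π) × 24.00 = 6.66 h.

6.66 h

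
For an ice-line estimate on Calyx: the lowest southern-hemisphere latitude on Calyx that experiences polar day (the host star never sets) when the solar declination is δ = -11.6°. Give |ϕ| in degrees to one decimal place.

|ϕ| = 78.4°

Polar day requires cos h₀ = −tan ϕ tan δ ≤ −1, i.e. tan ϕ tan δ ≥ 1.
The boundary is |tan ϕ| · |tan δ| = 1, so |ϕ| = 90° − |δ| = 90° − 11.6° = 78.4° in the southern hemisphere.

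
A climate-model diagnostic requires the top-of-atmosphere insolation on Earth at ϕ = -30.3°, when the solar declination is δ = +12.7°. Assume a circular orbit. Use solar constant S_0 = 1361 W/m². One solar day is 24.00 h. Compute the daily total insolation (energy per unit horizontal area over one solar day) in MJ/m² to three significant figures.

cos h₀ = −tan(-30.3°) tan(+12.700°) = 0.1317, h₀ = 1.4387 rad.
Bracket: h₀ sin ϕ sin δ + cos ϕ cos δ sin h₀ = 1.4387×-0.50453×0.21985 + 0.86340×0.97553×0.99129 = -0.159582 + 0.834936 = 0.675354.
Q̄ = (S_0/π) × [bracket] = (1361/π) × 0.675354 = 292.58 W/m².
Daily total = Q̄ × 24.00 h × 3600 s/h = 292.58 × 24.00 × 3600 / 10⁶ = 25.28 MJ/m².

25.3 MJ/m²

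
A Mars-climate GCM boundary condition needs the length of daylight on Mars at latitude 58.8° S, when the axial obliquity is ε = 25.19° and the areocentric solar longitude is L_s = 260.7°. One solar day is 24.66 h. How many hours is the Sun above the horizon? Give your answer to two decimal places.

19.16 h

sin δ = sin 25.19° × sin 260.7° = -0.42003, so δ = -24.836°.
cos h₀ = −tan ϕ · tan δ = −tan(-58.8°) × tan(-24.836°) = -0.7642, so h₀ = 2.4406 rad = 139.84°.
Daylight = 2h₀/(2π) × 24.66 h = (2.4406/π) × 24.66 = 19.16 h.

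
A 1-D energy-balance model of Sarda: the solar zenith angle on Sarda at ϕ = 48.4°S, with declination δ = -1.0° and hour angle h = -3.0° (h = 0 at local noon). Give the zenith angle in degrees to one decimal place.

θ_z = 47.5°

cos θ_z = sin ϕ sin δ + cos ϕ cos δ cos h = 0.013051 + 0.662915 = 0.675966.
θ_z = arccos(0.675966) = 47.5°.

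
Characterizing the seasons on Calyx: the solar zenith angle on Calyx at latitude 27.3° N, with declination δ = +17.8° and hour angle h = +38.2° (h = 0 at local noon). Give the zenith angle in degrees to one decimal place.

θ_z = 36.4°

cos θ_z = sin φ sin δ + cos φ cos δ cos h = 0.140207 + 0.664897 = 0.805104.
θ_z = arccos(0.805104) = 36.4°.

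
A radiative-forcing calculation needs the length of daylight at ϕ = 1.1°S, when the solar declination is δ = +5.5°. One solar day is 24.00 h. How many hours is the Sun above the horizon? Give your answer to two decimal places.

cos h₀ = −tan ϕ · tan δ = −tan(-1.1°) × tan(+5.500°) = 0.0018, so h₀ = 1.5689 rad = 89.89°.
Daylight = 2h₀/(2π) × 24.00 h = (1.5689/π) × 24.00 = 11.99 h.

11.99 h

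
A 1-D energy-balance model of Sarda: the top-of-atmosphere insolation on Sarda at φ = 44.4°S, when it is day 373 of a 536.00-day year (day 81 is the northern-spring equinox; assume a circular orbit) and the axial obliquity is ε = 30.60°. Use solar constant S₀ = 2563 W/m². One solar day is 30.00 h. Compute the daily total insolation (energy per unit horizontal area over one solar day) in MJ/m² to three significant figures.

Solar longitude: λ_s = 360° × (373 − 81)/536.00 = 196.119°.
sin δ = sin 30.60° × sin 196.119° = -0.14133, so δ = -8.125°.
cos H₀ = −tan(-44.4°) tan(-8.125°) = -0.1398, H₀ = 1.7111 rad.
Bracket: H₀ sin φ sin δ + cos φ cos δ sin H₀ = 1.7111×-0.69966×-0.14133 + 0.71447×0.98996×0.99018 = 0.169199 + 0.700351 = 0.869550.
Q̄ = (S₀/π) × [bracket] = (2563/π) × 0.869550 = 709.40 W/m².
Daily total = Q̄ × 30.00 h × 3600 s/h = 709.40 × 30.00 × 3600 / 10⁶ = 76.62 MJ/m².

76.6 MJ/m²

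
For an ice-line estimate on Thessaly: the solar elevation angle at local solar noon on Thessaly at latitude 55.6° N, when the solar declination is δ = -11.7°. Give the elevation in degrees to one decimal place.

At local noon the hour angle is zero, so the zenith angle equals |ϕ − δ| = |+55.6° − (-11.700°)| = 67.300°.
Elevation = 90° − 67.300° = 22.7°.

22.7°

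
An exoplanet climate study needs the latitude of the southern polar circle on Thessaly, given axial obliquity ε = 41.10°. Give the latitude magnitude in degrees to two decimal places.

The polar circle is the lowest latitude that experiences at least one full rotation of continuous darkness at the northern-summer solstice; it lies at |φ| = 90° − ε = 90° − 41.10° = 48.90°.

48.90°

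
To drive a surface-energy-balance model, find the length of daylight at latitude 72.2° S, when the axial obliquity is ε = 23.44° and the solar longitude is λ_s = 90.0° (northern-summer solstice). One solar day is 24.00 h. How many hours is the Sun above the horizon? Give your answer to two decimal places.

Solar declination: sin δ = sin ε · sin λ_s = sin 23.44° × sin 90.0° = 0.39779, so δ = +23.440°.
cos H₀ = −tan φ · tan δ = 1.3504 ≥ 1, so the Sun never rises (polar night) and H₀ = 0.
Daylight = 2H₀/(2π) × 24.00 h = (0.0000/π) × 24.00 = 0.00 h.

0.00 h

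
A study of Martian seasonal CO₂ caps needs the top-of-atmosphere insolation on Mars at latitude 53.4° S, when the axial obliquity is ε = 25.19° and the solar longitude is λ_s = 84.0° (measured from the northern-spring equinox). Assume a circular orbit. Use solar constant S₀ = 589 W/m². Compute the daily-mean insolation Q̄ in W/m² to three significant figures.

Solar declination: sin δ = sin ε · sin λ_s = sin 25.19° × sin 84.0° = 0.42329, so δ = +25.042°.
cos H₀ = −tan(-53.4°) tan(+25.042°) = 0.6291, H₀ = 0.8904 rad.
Bracket: H₀ sin φ sin δ + cos φ cos δ sin H₀ = 0.8904×-0.80282×0.42329 + 0.59622×0.90599×0.77733 = -0.302581 + 0.419890 = 0.117309.
Q̄ = (S₀/π) × [bracket] = (589/π) × 0.117309 = 21.99 W/m².

Q̄ ≈ 22.0 W/m²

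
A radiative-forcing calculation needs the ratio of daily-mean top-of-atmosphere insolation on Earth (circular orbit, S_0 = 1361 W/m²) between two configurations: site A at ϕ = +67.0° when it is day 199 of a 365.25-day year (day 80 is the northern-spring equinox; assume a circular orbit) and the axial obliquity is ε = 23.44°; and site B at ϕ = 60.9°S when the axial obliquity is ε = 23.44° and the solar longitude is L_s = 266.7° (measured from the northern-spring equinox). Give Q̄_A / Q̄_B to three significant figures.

Q̄_A / Q̄_B ≈ 0.912

— Configuration A (ϕ=+67.0°):
Solar longitude: L_s = 360° × (199 − 80)/365.25 = 117.290°.
sin δ = sin 23.44° × sin 117.290° = 0.35352, so δ = +20.702°.
cos h₀ = −tan(+67.0°) tan(+20.702°) = -0.8903, h₀ = 2.6688 rad.
Bracket: h₀ sin ϕ sin δ + cos ϕ cos δ sin h₀ = 2.6688×0.92050×0.35352 + 0.39073×0.93543×0.45534 = 0.868468 + 0.166427 = 1.034895.
Q̄ = (S_0/π) × [bracket] = (1361/π) × 1.034895 = 448.34 W/m².
— Configuration B (ϕ=-60.9°):
Solar declination: sin δ = sin ε · sin L_s = sin 23.44° × sin 266.7° = -0.39713, so δ = -23.399°.
cos h₀ = −tan(-60.9°) tan(-23.399°) = -0.7774, h₀ = 2.4614 rad.
Bracket: h₀ sin ϕ sin δ + cos ϕ cos δ sin h₀ = 2.4614×-0.87377×-0.39713 + 0.48634×0.91776×0.62896 = 0.854106 + 0.280732 = 1.134838.
Q̄ = (S_0/π) × [bracket] = (1361/π) × 1.134838 = 491.63 W/m².
Ratio Q̄_A / Q̄_B = 448.34 / 491.63 = 0.9119.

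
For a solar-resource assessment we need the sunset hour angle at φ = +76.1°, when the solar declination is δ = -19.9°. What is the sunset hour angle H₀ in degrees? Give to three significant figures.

H₀ = 0.00°

cos H₀ = −tan φ · tan δ = 1.4628 ≥ 1, so the Sun never rises (polar night) and H₀ = 0.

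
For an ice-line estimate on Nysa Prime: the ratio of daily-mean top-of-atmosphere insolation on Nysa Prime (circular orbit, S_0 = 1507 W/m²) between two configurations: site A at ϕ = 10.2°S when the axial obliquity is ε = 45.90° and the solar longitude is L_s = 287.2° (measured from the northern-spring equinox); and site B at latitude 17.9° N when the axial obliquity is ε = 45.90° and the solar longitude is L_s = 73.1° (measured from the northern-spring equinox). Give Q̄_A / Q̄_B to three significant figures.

Q̄_A / Q̄_B ≈ 0.869

— Configuration A (ϕ=-10.2°):
Solar declination: sin δ = sin ε · sin L_s = sin 45.90° × sin 287.2° = -0.68601, so δ = -43.315°.
cos h₀ = −tan(-10.2°) tan(-43.315°) = -0.1696, h₀ = 1.7413 rad.
Bracket: h₀ sin ϕ sin δ + cos ϕ cos δ sin h₀ = 1.7413×-0.17708×-0.68601 + 0.98420×0.72759×0.98551 = 0.211531 + 0.705718 = 0.917249.
Q̄ = (S_0/π) × [bracket] = (1507/π) × 0.917249 = 440.00 W/m².
— Configuration B (ϕ=+17.9°):
Solar declination: sin δ = sin ε · sin L_s = sin 45.90° × sin 73.1° = 0.68711, so δ = +43.402°.
cos h₀ = −tan(+17.9°) tan(+43.402°) = -0.3055, h₀ = 1.8812 rad.
Bracket: h₀ sin ϕ sin δ + cos ϕ cos δ sin h₀ = 1.8812×0.30736×0.68711 + 0.95159×0.72655×0.95221 = 0.397291 + 0.658337 = 1.055628.
Q̄ = (S_0/π) × [bracket] = (1507/π) × 1.055628 = 506.38 W/m².
Ratio Q̄_A / Q̄_B = 440.00 / 506.38 = 0.8689.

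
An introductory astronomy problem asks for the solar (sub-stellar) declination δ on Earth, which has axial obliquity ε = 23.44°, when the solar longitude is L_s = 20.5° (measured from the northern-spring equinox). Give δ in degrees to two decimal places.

sin δ = sin ε · sin L_s = sin 23.44° × sin 20.5° = 0.139308.
δ = arcsin(0.139308) = +8.01°.

δ = +8.01°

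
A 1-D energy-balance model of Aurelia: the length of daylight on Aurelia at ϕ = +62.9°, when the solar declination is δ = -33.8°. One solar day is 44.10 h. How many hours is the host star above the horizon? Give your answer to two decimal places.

0.00 h

cos h₀ = −tan ϕ · tan δ = 1.3082 ≥ 1, so the host star never rises (polar night) and h₀ = 0.
Daylight = 2h₀/(2π) × 44.10 h = (0.0000/π) × 44.10 = 0.00 h.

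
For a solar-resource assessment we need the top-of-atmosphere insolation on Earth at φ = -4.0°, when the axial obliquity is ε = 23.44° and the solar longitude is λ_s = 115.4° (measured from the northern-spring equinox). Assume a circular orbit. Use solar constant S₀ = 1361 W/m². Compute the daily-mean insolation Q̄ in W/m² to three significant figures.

Q̄ ≈ 386 W/m²

Solar declination: sin δ = sin ε · sin λ_s = sin 23.44° × sin 115.4° = 0.35934, so δ = +21.059°.
cos H₀ = −tan(-4.0°) tan(+21.059°) = 0.0269, H₀ = 1.5439 rad.
Bracket: H₀ sin φ sin δ + cos φ cos δ sin H₀ = 1.5439×-0.06976×0.35934 + 0.99756×0.93321×0.99964 = -0.038702 + 0.930598 = 0.891896.
Q̄ = (S₀/π) × [bracket] = (1361/π) × 0.891896 = 386.4 W/m².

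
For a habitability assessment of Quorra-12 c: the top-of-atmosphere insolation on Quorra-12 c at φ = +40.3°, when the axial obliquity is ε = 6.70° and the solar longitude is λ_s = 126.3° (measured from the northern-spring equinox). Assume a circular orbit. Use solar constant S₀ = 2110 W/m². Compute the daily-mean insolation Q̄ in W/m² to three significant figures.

Q̄ ≈ 576 W/m²

Solar declination: sin δ = sin ε · sin λ_s = sin 6.70° × sin 126.3° = 0.09403, so δ = +5.395°.
cos H₀ = −tan(+40.3°) tan(+5.395°) = -0.0801, H₀ = 1.6510 rad.
Bracket: H₀ sin φ sin δ + cos φ cos δ sin H₀ = 1.6510×0.64679×0.09403 + 0.76267×0.99557×0.99679 = 0.100410 + 0.756854 = 0.857264.
Q̄ = (S₀/π) × [bracket] = (2110/π) × 0.857264 = 575.8 W/m².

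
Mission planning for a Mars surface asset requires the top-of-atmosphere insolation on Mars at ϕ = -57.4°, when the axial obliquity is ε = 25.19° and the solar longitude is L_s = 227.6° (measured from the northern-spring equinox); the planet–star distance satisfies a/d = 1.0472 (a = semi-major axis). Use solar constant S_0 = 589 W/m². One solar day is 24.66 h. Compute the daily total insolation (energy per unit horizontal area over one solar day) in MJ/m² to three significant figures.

18.2 MJ/m²

Solar declination: sin δ = sin ε · sin L_s = sin 25.19° × sin 227.6° = -0.31430, so δ = -18.319°.
cos h₀ = −tan(-57.4°) tan(-18.319°) = -0.5177, h₀ = 2.1150 rad.
Bracket: h₀ sin ϕ sin δ + cos ϕ cos δ sin h₀ = 2.1150×-0.84245×-0.31430 + 0.53877×0.94932×0.85556 = 0.560014 + 0.437589 = 0.997603.
Inverse-square distance factor (a/d)² = 1.0472² = 1.096628.
Q̄ = (S_0/π) × 1.096628 × [bracket] = (589/π) × 1.096628 × 0.997603 = 205.11 W/m².
Daily total = Q̄ × 24.66 h × 3600 s/h = 205.11 × 24.66 × 3600 / 10⁶ = 18.21 MJ/m².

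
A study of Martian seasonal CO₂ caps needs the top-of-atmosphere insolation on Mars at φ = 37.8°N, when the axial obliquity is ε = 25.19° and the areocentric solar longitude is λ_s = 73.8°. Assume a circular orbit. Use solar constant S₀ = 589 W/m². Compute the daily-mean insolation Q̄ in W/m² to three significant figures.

Q̄ ≈ 217 W/m²

sin δ = sin 25.19° × sin 73.8° = 0.40872, so δ = +24.125°.
cos H₀ = −tan(+37.8°) tan(+24.125°) = -0.3474, H₀ = 1.9256 rad.
Bracket: H₀ sin φ sin δ + cos φ cos δ sin H₀ = 1.9256×0.61291×0.40872 + 0.79016×0.91266×0.93773 = 0.482379 + 0.676242 = 1.158621.
Q̄ = (S₀/π) × [bracket] = (589/π) × 1.158621 = 217.2 W/m².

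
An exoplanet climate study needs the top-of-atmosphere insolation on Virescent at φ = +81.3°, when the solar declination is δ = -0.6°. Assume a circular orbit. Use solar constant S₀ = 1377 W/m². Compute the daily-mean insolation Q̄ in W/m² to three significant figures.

cos H₀ = −tan(+81.3°) tan(-0.600°) = 0.0684, H₀ = 1.5023 rad.
Bracket: H₀ sin φ sin δ + cos φ cos δ sin H₀ = 1.5023×0.98849×-0.01047 + 0.15126×0.99995×0.99766 = -0.015548 + 0.150899 = 0.135351.
Q̄ = (S₀/π) × [bracket] = (1377/π) × 0.135351 = 59.33 W/m².

Q̄ ≈ 59.3 W/m²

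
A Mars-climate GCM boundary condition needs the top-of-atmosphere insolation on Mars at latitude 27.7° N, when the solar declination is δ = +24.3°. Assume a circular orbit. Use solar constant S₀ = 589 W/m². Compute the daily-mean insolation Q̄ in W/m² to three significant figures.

cos H₀ = −tan(+27.7°) tan(+24.300°) = -0.2371, H₀ = 1.8101 rad.
Bracket: H₀ sin φ sin δ + cos φ cos δ sin H₀ = 1.8101×0.46484×0.41151 + 0.88539×0.91140×0.97150 = 0.346247 + 0.783947 = 1.130194.
Q̄ = (S₀/π) × [bracket] = (589/π) × 1.130194 = 211.9 W/m².

Q̄ ≈ 212 W/m²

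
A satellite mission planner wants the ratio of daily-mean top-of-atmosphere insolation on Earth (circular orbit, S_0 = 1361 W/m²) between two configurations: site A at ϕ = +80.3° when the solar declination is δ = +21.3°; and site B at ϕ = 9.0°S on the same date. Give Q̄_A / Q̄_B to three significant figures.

— Configuration A (ϕ=+80.3°):
cos h₀ = −tan(+80.3°) tan(+21.300°) = -2.2809 ≤ −1 ⇒ polar day, h₀ = π.
Bracket: h₀ sin ϕ sin δ + cos ϕ cos δ sin h₀ = 3.1416×0.98570×0.36325 + 0.16849×0.93169×0.00000 = 1.124867 + 0.000000 = 1.124867.
Q̄ = (S_0/π) × [bracket] = (1361/π) × 1.124867 = 487.31 W/m².
— Configuration B (ϕ=-9.0°):
cos h₀ = −tan(-9.0°) tan(+21.300°) = 0.0618, h₀ = 1.5090 rad.
Bracket: h₀ sin ϕ sin δ + cos ϕ cos δ sin h₀ = 1.5090×-0.15643×0.36325 + 0.98769×0.93169×0.99809 = -0.085746 + 0.918463 = 0.832717.
Q̄ = (S_0/π) × [bracket] = (1361/π) × 0.832717 = 360.75 W/m².
Ratio Q̄_A / Q̄_B = 487.31 / 360.75 = 1.351.

Q̄_A / Q̄_B ≈ 1.35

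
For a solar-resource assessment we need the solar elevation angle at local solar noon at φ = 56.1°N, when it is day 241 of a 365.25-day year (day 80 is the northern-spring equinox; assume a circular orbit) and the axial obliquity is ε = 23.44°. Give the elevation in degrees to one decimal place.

Solar longitude: λ_s = 360° × (241 − 80)/365.25 = 158.686°.
sin δ = sin 23.44° × sin 158.686° = 0.14459, so δ = +8.313°.
At local noon the hour angle is zero, so the zenith angle equals |φ − δ| = |+56.1° − (+8.313°)| = 47.787°.
Elevation = 90° − 47.787° = 42.2°.

42.2°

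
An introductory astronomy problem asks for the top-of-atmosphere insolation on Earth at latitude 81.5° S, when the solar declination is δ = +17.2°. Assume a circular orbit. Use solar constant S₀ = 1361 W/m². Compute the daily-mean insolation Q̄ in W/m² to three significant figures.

Q̄ ≈ 0.00 W/m²

cos H₀ = −tan(-81.5°) tan(+17.200°) = 2.0713 ≥ 1 ⇒ polar night, H₀ = 0 and Q̄ = 0.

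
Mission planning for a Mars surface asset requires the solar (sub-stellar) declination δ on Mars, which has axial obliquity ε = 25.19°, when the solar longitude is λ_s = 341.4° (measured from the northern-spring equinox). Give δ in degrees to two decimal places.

δ = -7.80°

sin δ = sin ε · sin λ_s = sin 25.19° × sin 341.4° = -0.135756.
δ = arcsin(-0.135756) = -7.80°.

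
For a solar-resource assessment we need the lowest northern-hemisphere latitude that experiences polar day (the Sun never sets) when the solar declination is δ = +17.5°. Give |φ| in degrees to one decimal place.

|φ| = 72.5°

Polar day requires cos H₀ = −tan φ tan δ ≤ −1, i.e. tan φ tan δ ≥ 1.
The boundary is |tan φ| · |tan δ| = 1, so |φ| = 90° − |δ| = 90° − 17.5° = 72.5° in the northern hemisphere.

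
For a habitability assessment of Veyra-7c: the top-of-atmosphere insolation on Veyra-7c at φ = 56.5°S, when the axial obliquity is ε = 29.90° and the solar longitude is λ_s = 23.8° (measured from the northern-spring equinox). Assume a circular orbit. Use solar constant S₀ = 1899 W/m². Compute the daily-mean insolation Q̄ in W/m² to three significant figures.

Q̄ ≈ 183 W/m²

Solar declination: sin δ = sin ε · sin λ_s = sin 29.90° × sin 23.8° = 0.20116, so δ = +11.605°.
cos H₀ = −tan(-56.5°) tan(+11.605°) = 0.3103, H₀ = 1.2553 rad.
Bracket: H₀ sin φ sin δ + cos φ cos δ sin H₀ = 1.2553×-0.83389×0.20116 + 0.55194×0.97956×0.95065 = -0.210571 + 0.513977 = 0.303406.
Q̄ = (S₀/π) × [bracket] = (1899/π) × 0.303406 = 183.4 W/m².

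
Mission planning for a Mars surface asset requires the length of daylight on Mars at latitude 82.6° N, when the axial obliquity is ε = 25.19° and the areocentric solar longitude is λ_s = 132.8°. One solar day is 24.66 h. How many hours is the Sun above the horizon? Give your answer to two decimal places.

24.66 h

sin δ = sin 25.19° × sin 132.8° = 0.31229, so δ = +18.197°.
Sunrise equation: cos H₀ = −tan φ · tan δ = -2.5311 ≤ −1, so the Sun never sets (polar day) and H₀ = π.
Daylight = 2H₀/(2π) × 24.66 h = (3.1416/π) × 24.66 = 24.66 h.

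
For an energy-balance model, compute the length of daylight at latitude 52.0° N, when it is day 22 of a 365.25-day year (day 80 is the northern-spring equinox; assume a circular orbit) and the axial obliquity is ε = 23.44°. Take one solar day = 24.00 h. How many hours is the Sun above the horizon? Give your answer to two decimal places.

8.40 h

Solar longitude: λ_s = 360° × (22 − 80)/365.25 = -57.166°, i.e. -57.166° + 360° = 302.834°.
sin δ = sin 23.44° × sin 302.834° = -0.33424, so δ = -19.526°.
cos H₀ = −tan φ · tan δ = −tan(+52.0°) × tan(-19.526°) = 0.4539, so H₀ = 1.0996 rad = 63.00°.
Daylight = 2H₀/(2π) × 24.00 h = (1.0996/π) × 24.00 = 8.40 h.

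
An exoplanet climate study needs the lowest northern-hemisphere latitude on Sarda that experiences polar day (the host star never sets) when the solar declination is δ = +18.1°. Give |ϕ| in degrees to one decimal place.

|ϕ| = 71.9°

Polar day requires cos h₀ = −tan ϕ tan δ ≤ −1, i.e. tan ϕ tan δ ≥ 1.
The boundary is |tan ϕ| · |tan δ| = 1, so |ϕ| = 90° − |δ| = 90° − 18.1° = 71.9° in the northern hemisphere.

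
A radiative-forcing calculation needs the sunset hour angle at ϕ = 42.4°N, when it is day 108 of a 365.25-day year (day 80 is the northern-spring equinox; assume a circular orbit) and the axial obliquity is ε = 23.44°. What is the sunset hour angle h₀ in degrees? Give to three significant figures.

h₀ = 99.9°

Solar longitude: L_s = 360° × (108 − 80)/365.25 = 27.598°.
sin δ = sin 23.44° × sin 27.598° = 0.18428, so δ = +10.619°.
cos h₀ = −tan ϕ · tan δ = −tan(+42.4°) × tan(+10.619°) = -0.1712, so h₀ = 1.7428 rad = 99.86°.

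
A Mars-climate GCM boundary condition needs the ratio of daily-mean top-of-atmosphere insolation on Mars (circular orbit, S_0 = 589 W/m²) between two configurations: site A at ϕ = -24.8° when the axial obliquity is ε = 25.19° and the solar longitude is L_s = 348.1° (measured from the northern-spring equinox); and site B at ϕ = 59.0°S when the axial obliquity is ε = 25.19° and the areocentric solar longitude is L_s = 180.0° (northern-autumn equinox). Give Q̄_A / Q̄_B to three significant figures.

— Configuration A (ϕ=-24.8°):
Solar declination: sin δ = sin ε · sin L_s = sin 25.19° × sin 348.1° = -0.08776, so δ = -5.035°.
cos h₀ = −tan(-24.8°) tan(-5.035°) = -0.0407, h₀ = 1.6115 rad.
Bracket: h₀ sin ϕ sin δ + cos ϕ cos δ sin h₀ = 1.6115×-0.41945×-0.08776 + 0.90778×0.99614×0.99917 = 0.059321 + 0.903525 = 0.962846.
Q̄ = (S_0/π) × [bracket] = (589/π) × 0.962846 = 180.52 W/m².
— Configuration B (ϕ=-59.0°):
sin δ = sin 25.19° × sin 180.0° = 0.00000, so δ = +0.000°.
cos h₀ = −tan(-59.0°) tan(+0.000°) = 0.0000, h₀ = 1.5708 rad.
Bracket: h₀ sin ϕ sin δ + cos ϕ cos δ sin h₀ = 1.5708×-0.85717×0.00000 + 0.51504×1.00000×1.00000 = -0.000000 + 0.515040 = 0.515040.
Q̄ = (S_0/π) × [bracket] = (589/π) × 0.515040 = 96.562 W/m².
Ratio Q̄_A / Q̄_B = 180.52 / 96.562 = 1.869.

Q̄_A / Q̄_B ≈ 1.87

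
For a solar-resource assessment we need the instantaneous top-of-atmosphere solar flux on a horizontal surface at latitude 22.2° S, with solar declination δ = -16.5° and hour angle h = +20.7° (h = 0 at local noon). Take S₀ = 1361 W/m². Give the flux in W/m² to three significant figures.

cos θ_z = sin φ sin δ + cos φ cos δ cos h = 0.107313 + 0.830434 = 0.937747.
Flux = S₀ · cos θ_z = 1361 × 0.937747 = 1276 W/m².

1.28e+03 W/m²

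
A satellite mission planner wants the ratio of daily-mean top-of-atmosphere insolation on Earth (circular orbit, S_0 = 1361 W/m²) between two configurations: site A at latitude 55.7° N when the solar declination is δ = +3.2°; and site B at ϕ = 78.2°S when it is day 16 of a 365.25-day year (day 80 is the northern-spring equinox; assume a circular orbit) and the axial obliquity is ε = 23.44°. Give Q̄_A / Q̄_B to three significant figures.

— Configuration A (ϕ=+55.7°):
cos h₀ = −tan(+55.7°) tan(+3.200°) = -0.0820, h₀ = 1.6528 rad.
Bracket: h₀ sin ϕ sin δ + cos ϕ cos δ sin h₀ = 1.6528×0.82610×0.05582 + 0.56353×0.99844×0.99664 = 0.076215 + 0.560760 = 0.636975.
Q̄ = (S_0/π) × [bracket] = (1361/π) × 0.636975 = 275.95 W/m².
— Configuration B (ϕ=-78.2°):
Solar longitude: L_s = 360° × (16 − 80)/365.25 = -63.080°, i.e. -63.080° + 360° = 296.920°.
sin δ = sin 23.44° × sin 296.920° = -0.35468, so δ = -20.774°.
cos h₀ = −tan(-78.2°) tan(-20.774°) = -1.8158 ≤ −1 ⇒ polar day, h₀ = π.
Bracket: h₀ sin ϕ sin δ + cos ϕ cos δ sin h₀ = 3.1416×-0.97887×-0.35468 + 0.20450×0.93499×0.00000 = 1.090718 + 0.000000 = 1.090718.
Q̄ = (S_0/π) × [bracket] = (1361/π) × 1.090718 = 472.52 W/m².
Ratio Q̄_A / Q̄_B = 275.95 / 472.52 = 0.5840.

Q̄_A / Q̄_B ≈ 0.584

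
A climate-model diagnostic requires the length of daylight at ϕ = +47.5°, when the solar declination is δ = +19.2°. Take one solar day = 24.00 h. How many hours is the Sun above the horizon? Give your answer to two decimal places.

cos h₀ = −tan ϕ · tan δ = −tan(+47.5°) × tan(+19.200°) = -0.3800, so h₀ = 1.9606 rad = 112.34°.
Daylight = 2h₀/(2π) × 24.00 h = (1.9606/π) × 24.00 = 14.98 h.

14.98 h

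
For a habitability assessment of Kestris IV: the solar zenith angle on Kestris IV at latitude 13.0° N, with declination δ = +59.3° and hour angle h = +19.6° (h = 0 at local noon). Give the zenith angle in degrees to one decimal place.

θ_z = 48.5°

cos θ_z = sin φ sin δ + cos φ cos δ cos h = 0.193425 + 0.468634 = 0.662059.
θ_z = arccos(0.662059) = 48.5°.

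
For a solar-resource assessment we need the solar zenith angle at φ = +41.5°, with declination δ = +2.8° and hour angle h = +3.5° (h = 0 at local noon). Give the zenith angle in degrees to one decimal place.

θ_z = 38.8°

cos θ_z = sin φ sin δ + cos φ cos δ cos h = 0.032369 + 0.746666 = 0.779035.
θ_z = arccos(0.779035) = 38.8°.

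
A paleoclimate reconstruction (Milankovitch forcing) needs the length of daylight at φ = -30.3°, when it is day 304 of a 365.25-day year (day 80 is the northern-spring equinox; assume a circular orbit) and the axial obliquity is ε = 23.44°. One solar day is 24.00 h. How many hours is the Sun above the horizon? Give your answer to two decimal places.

13.21 h

Solar longitude: λ_s = 360° × (304 − 80)/365.25 = 220.780°.
sin δ = sin 23.44° × sin 220.780° = -0.25982, so δ = -15.059°.
cos H₀ = −tan φ · tan δ = −tan(-30.3°) × tan(-15.059°) = -0.1572, so H₀ = 1.7287 rad = 99.05°.
Daylight = 2H₀/(2π) × 24.00 h = (1.7287/π) × 24.00 = 13.21 h.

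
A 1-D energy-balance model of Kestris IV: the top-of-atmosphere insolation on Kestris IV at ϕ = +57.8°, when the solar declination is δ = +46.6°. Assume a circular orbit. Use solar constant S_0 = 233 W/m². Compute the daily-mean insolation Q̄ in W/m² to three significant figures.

Q̄ ≈ 143 W/m²

cos h₀ = −tan(+57.8°) tan(+46.600°) = -1.6792 ≤ −1 ⇒ polar day, h₀ = π.
Bracket: h₀ sin ϕ sin δ + cos ϕ cos δ sin h₀ = 3.1416×0.84619×0.72657 + 0.53288×0.68709×0.00000 = 1.931507 + 0.000000 = 1.931507.
Q̄ = (S_0/π) × [bracket] = (233/π) × 1.931507 = 143.3 W/m².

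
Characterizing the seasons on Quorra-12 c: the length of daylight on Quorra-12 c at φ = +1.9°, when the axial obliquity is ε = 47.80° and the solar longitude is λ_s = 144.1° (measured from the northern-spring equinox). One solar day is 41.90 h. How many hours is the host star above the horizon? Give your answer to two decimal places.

Solar declination: sin δ = sin ε · sin λ_s = sin 47.80° × sin 144.1° = 0.43439, so δ = +25.746°.
cos H₀ = −tan φ · tan δ = −tan(+1.9°) × tan(+25.746°) = -0.0160, so H₀ = 1.5868 rad = 90.92°.
Daylight = 2H₀/(2π) × 41.90 h = (1.5868/π) × 41.90 = 21.16 h.

21.16 h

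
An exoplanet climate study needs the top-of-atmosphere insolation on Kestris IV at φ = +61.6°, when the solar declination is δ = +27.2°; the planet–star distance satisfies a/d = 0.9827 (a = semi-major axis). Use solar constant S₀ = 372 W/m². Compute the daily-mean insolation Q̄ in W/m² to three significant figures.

cos H₀ = −tan(+61.6°) tan(+27.200°) = -0.9505, H₀ = 2.8256 rad.
Bracket: H₀ sin φ sin δ + cos φ cos δ sin H₀ = 2.8256×0.87965×0.45710 + 0.47562×0.88942×0.31074 = 1.136140 + 0.131451 = 1.267591.
Inverse-square distance factor (a/d)² = 0.9827² = 0.965699.
Q̄ = (S₀/π) × 0.965699 × [bracket] = (372/π) × 0.965699 × 1.267591 = 144.9 W/m².

Q̄ ≈ 145 W/m²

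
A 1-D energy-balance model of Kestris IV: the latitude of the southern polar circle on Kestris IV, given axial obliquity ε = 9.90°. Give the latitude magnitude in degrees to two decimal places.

The polar circle is the lowest latitude that experiences at least one full rotation of continuous darkness at the northern-summer solstice; it lies at |φ| = 90° − ε = 90° − 9.90° = 80.10°.

80.10°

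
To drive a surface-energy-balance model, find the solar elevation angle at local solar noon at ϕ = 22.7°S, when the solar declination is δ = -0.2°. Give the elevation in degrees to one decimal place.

67.5°

At local noon the hour angle is zero, so the zenith angle equals |ϕ − δ| = |-22.7° − (-0.200°)| = 22.500°.
Elevation = 90° − 22.500° = 67.5°.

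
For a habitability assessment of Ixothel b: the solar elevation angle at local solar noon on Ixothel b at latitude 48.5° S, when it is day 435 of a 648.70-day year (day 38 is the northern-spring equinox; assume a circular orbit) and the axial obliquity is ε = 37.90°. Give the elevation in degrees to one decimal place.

Solar longitude: L_s = 360° × (435 − 38)/648.70 = 220.318°.
sin δ = sin 37.90° × sin 220.318° = -0.39746, so δ = -23.419°.
At local noon the hour angle is zero, so the zenith angle equals |ϕ − δ| = |-48.5° − (-23.419°)| = 25.081°.
Elevation = 90° − 25.081° = 64.9°.

64.9°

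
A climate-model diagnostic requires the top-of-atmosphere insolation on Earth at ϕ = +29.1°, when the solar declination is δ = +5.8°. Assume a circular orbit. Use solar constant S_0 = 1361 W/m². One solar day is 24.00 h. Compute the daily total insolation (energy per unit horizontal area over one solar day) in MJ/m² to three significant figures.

cos h₀ = −tan(+29.1°) tan(+5.800°) = -0.0565, h₀ = 1.6274 rad.
Bracket: h₀ sin ϕ sin δ + cos ϕ cos δ sin h₀ = 1.6274×0.48634×0.10106 + 0.87377×0.99488×0.99840 = 0.079986 + 0.867905 = 0.947891.
Q̄ = (S_0/π) × [bracket] = (1361/π) × 0.947891 = 410.65 W/m².
Daily total = Q̄ × 24.00 h × 3600 s/h = 410.65 × 24.00 × 3600 / 10⁶ = 35.48 MJ/m².

35.5 MJ/m²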